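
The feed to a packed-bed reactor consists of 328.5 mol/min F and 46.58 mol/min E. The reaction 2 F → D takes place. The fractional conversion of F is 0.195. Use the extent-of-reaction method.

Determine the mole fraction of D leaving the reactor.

F reacted = 0.195 × 328.5 = 64.06 mol/min; ν_F = −2, so ξ = 64.06/2 = 32.03 mol/min.
Outlet amounts (n = n₀ + ν ξ):
  F: 328.5 − 2(32.03) = 264.4
  D: 0 + 1(32.03) = 32.03
  E: 46.58 (inert)
Total out = 343.1 mol/min; y_D = 32.03 / 343.1 = 0.09336.

0.0934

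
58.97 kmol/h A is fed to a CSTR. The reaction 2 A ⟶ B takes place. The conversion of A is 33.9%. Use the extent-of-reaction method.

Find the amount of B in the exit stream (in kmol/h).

A reacted = 0.339 × 58.97 = 19.99 kmol/h; ν_A = −2, so ξ = 19.99/2 = 9.995 kmol/h.
Outlet amounts (n = n₀ + ν ξ):
  A: 58.97 − 2(9.995) = 38.98
  B: 0 + 1(9.995) = 9.995

10 kmol/h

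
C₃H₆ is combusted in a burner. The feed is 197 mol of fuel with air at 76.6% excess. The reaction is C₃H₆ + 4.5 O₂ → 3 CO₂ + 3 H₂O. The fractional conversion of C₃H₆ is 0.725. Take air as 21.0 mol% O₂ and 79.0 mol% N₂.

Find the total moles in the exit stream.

Stoichiometric O₂ = 4.5 × 197 = 886.5 mol; O₂ fed = 886.5 × 1.766 = 1566 mol.
N₂ fed = 1566 × 79/21 = 5889 mol.
Fuel reacted = 0.725 × 197 → ξ = 142.8 mol.
Outlet (n = n₀ + ν ξ):
  C₃H₆: 197 − 1(142.8) = 54.18
  O₂: 1566 − 4.5(142.8) = 922.8
  N₂: 5889 (inert)
  CO₂: 0 + 3(142.8) = 428.5
  H₂O: 0 + 3(142.8) = 428.5
Total out = 54.18 + 922.8 + 5889 + 428.5 + 428.5 = 7723 mol.

7720 mol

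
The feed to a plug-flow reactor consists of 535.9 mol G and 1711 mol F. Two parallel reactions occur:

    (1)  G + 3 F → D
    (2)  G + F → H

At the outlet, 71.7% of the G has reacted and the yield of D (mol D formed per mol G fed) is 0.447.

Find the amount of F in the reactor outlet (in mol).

Yield of D: 1ξ₁ / 535.9 = 0.447 → ξ₁ = 239.5 mol.
Conversion of G: 1ξ₁ + 1ξ₂ = 0.717 × 535.9 = 384.2 → ξ₂ = 144.7 mol.
Outlet amounts (n = n₀ + Σ ν·ξ):
  G: 535.9 − 1(239.5) − 1(144.7) = 151.7
  F: 1711 − 3(239.5) − 1(144.7) = 847.7
  D: 0 + 1(239.5) = 239.5
  H: 0 + 1(144.7) = 144.7

848 mol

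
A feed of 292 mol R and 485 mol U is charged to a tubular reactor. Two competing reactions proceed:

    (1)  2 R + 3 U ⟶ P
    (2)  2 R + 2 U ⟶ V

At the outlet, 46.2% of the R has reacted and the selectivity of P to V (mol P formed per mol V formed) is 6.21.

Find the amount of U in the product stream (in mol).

292 mol

Conversion of R: R consumed = 0.462 × 292 = 134.9 mol = 2ξ₁ + 2ξ₂.
Selectivity: 1ξ₁ / (1ξ₂) = 6.21 → ξ₁ = 6.21 ξ₂.
Substitute: (2·6.21 + 2) ξ₂ = 134.9 → ξ₂ = 9.355 mol, ξ₁ = 58.1 mol.
Outlet amounts (n = n₀ + Σ ν·ξ):
  R: 292 − 2(58.1) − 2(9.355) = 157.1
  U: 485 − 3(58.1) − 2(9.355) = 292
  P: 0 + 1(58.1) = 58.1
  V: 0 + 1(9.355) = 9.355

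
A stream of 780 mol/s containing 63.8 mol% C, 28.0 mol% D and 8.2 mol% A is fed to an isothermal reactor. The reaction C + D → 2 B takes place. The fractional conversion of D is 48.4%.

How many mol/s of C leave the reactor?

392 mol/s

D reacted = 0.484 × 218.4 = 105.7 mol/s; ν_D = −1, so ξ = 105.7/1 = 105.7 mol/s.
Outlet amounts (n = n₀ + ν ξ):
  C: 497.6 − 1(105.7) = 391.9
  D: 218.4 − 1(105.7) = 112.7
  B: 0 + 2(105.7) = 211.4
  A: 63.96 (inert)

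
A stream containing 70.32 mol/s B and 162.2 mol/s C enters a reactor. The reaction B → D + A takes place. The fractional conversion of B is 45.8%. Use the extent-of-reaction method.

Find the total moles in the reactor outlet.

265 mol/s

B reacted = 0.458 × 70.32 = 32.21 mol/s; ν_B = −1, so ξ = 32.21/1 = 32.21 mol/s.
Outlet amounts (n = n₀ + ν ξ):
  B: 70.32 − 1(32.21) = 38.11
  D: 0 + 1(32.21) = 32.21
  A: 0 + 1(32.21) = 32.21
  C: 162.2 (inert)
Total out = 38.11 + 32.21 + 32.21 + 162.2 = 264.7 mol/s.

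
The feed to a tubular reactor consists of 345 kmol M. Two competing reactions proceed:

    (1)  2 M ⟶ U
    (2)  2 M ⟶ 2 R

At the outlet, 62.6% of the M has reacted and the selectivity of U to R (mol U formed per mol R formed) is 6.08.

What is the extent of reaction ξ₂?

Conversion of M: M consumed = 0.626 × 345 = 216 kmol = 2ξ₁ + 2ξ₂.
Selectivity: 1ξ₁ / (2ξ₂) = 6.08 → ξ₁ = 12.16 ξ₂.
Substitute: (2·12.16 + 2) ξ₂ = 216 → ξ₂ = 8.206 kmol, ξ₁ = 99.78 kmol.
Outlet amounts (n = n₀ + Σ ν·ξ):
  M: 345 − 2(99.78) − 2(8.206) = 129
  U: 0 + 1(99.78) = 99.78
  R: 0 + 2(8.206) = 16.41

ξ₂ = 8.21 kmol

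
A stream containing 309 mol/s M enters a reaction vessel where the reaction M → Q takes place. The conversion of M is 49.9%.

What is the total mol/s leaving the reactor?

309 mol/s

M reacted = 0.499 × 309 = 154.2 mol/s; ν_M = −1, so ξ = 154.2/1 = 154.2 mol/s.
Outlet amounts (n = n₀ + ν ξ):
  M: 309 − 1(154.2) = 154.8
  Q: 0 + 1(154.2) = 154.2
Total out = 154.8 + 154.2 = 309 mol/s.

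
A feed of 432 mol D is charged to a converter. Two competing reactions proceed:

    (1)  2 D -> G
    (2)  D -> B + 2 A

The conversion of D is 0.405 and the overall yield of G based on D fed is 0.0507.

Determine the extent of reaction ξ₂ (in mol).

Yield of G: 1ξ₁ / 432 = 0.0507 → ξ₁ = 21.9 mol.
Conversion of D: 2ξ₁ + 1ξ₂ = 0.405 × 432 = 175 → ξ₂ = 131.2 mol.
Outlet amounts (n = n₀ + Σ ν·ξ):
  D: 432 − 2(21.9) − 1(131.2) = 257
  G: 0 + 1(21.9) = 21.9
  B: 0 + 1(131.2) = 131.2
  A: 0 + 2(131.2) = 262.3

ξ₂ = 131 mol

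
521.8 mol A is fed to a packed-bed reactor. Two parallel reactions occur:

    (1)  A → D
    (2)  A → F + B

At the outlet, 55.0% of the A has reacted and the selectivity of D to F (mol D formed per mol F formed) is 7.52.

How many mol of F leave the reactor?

Conversion of A: A consumed = 0.55 × 521.8 = 287 mol = 1ξ₁ + 1ξ₂.
Selectivity: 1ξ₁ / (1ξ₂) = 7.52 → ξ₁ = 7.52 ξ₂.
Substitute: (1·7.52 + 1) ξ₂ = 287 → ξ₂ = 33.68 mol, ξ₁ = 253.3 mol.
Outlet amounts (n = n₀ + Σ ν·ξ):
  A: 521.8 − 1(253.3) − 1(33.68) = 234.8
  D: 0 + 1(253.3) = 253.3
  F: 0 + 1(33.68) = 33.68
  B: 0 + 1(33.68) = 33.68

33.7 mol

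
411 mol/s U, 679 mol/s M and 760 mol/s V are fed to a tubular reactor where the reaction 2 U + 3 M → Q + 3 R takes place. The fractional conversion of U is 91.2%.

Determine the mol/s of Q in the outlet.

U reacted = 0.912 × 411 = 374.8 mol/s; ν_U = −2, so ξ = 374.8/2 = 187.4 mol/s.
Outlet amounts (n = n₀ + ν ξ):
  U: 411 − 2(187.4) = 36.17
  M: 679 − 3(187.4) = 116.8
  Q: 0 + 1(187.4) = 187.4
  R: 0 + 3(187.4) = 562.2
  V: 760 (inert)

187 mol/s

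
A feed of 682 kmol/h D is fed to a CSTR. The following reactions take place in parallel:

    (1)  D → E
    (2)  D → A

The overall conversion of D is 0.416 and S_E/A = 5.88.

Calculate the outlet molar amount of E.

242 kmol/h

Conversion of D: D consumed = 0.416 × 682 = 283.7 kmol/h = 1ξ₁ + 1ξ₂.
Selectivity: 1ξ₁ / (1ξ₂) = 5.88 → ξ₁ = 5.88 ξ₂.
Substitute: (1·5.88 + 1) ξ₂ = 283.7 → ξ₂ = 41.24 kmol/h, ξ₁ = 242.5 kmol/h.
Outlet amounts (n = n₀ + Σ ν·ξ):
  D: 682 − 1(242.5) − 1(41.24) = 398.3
  E: 0 + 1(242.5) = 242.5
  A: 0 + 1(41.24) = 41.24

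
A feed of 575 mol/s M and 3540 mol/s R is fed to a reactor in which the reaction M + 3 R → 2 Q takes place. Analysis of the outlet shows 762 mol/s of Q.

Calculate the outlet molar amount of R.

2400 mol/s

For Q: n = n₀ + 2ξ → 762 = 0 + 2ξ, giving ξ = 381 mol/s.
Outlet amounts (n = n₀ + ν ξ):
  M: 575 − 1(381) = 194
  R: 3540 − 3(381) = 2397
  Q: 0 + 2(381) = 762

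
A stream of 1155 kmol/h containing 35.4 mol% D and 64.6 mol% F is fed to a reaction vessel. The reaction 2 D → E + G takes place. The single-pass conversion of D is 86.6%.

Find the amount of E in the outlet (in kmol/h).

D reacted = 0.866 × 408.9 = 354.1 kmol/h; ν_D = −2, so ξ = 354.1/2 = 177 kmol/h.
Outlet amounts (n = n₀ + ν ξ):
  D: 408.9 − 2(177) = 54.79
  E: 0 + 1(177) = 177
  G: 0 + 1(177) = 177
  F: 746.1 (inert)

177 kmol/h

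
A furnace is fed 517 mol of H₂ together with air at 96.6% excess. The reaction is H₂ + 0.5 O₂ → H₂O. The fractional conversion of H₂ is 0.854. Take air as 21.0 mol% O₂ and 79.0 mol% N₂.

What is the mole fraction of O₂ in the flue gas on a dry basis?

0.126

Stoichiometric O₂ = 0.5 × 517 = 258.5 mol; O₂ fed = 258.5 × 1.966 = 508.2 mol.
N₂ fed = 508.2 × 79/21 = 1912 mol.
Fuel reacted = 0.854 × 517 → ξ = 441.5 mol.
Outlet (n = n₀ + ν ξ):
  H₂: 517 − 1(441.5) = 75.48
  O₂: 508.2 − 0.5(441.5) = 287.5
  N₂: 1912 (inert)
  H₂O: 0 + 1(441.5) = 441.5
Dry total = 2275 mol; y_O₂ (dry) = 287.5 / 2275 = 0.1264.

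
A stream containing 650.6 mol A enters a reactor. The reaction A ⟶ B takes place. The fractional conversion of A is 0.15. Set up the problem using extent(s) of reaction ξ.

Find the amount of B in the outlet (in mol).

A reacted = 0.15 × 650.6 = 97.59 mol; ν_A = −1, so ξ = 97.59/1 = 97.59 mol.
Outlet amounts (n = n₀ + ν ξ):
  A: 650.6 − 1(97.59) = 553
  B: 0 + 1(97.59) = 97.59

97.6 mol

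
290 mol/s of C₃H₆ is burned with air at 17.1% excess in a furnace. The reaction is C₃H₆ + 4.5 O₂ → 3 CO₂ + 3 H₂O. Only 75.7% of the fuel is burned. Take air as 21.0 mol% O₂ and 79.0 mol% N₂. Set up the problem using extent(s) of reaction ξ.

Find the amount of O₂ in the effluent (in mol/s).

540 mol/s

Stoichiometric O₂ = 4.5 × 290 = 1305 mol/s; O₂ fed = 1305 × 1.171 = 1528 mol/s.
N₂ fed = 1528 × 79/21 = 5749 mol/s.
Fuel reacted = 0.757 × 290 → ξ = 219.5 mol/s.
Outlet (n = n₀ + ν ξ):
  C₃H₆: 290 − 1(219.5) = 70.47
  O₂: 1528 − 4.5(219.5) = 540.3
  N₂: 5749 (inert)
  CO₂: 0 + 3(219.5) = 658.6
  H₂O: 0 + 3(219.5) = 658.6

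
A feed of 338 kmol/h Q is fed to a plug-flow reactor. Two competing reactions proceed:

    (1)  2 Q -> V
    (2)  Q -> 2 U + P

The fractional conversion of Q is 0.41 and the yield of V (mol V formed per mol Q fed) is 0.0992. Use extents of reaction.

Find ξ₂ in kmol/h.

Yield of V: 1ξ₁ / 338 = 0.0992 → ξ₁ = 33.53 kmol/h.
Conversion of Q: 2ξ₁ + 1ξ₂ = 0.41 × 338 = 138.6 → ξ₂ = 71.52 kmol/h.
Outlet amounts (n = n₀ + Σ ν·ξ):
  Q: 338 − 2(33.53) − 1(71.52) = 199.4
  V: 0 + 1(33.53) = 33.53
  U: 0 + 2(71.52) = 143
  P: 0 + 1(71.52) = 71.52

ξ₂ = 71.5 kmol/h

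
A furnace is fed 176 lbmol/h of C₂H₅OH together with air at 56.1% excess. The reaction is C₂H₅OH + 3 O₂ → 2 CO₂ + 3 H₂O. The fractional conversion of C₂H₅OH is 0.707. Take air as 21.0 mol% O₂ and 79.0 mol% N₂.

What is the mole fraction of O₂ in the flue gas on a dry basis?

0.117

Stoichiometric O₂ = 3 × 176 = 528 lbmol/h; O₂ fed = 528 × 1.561 = 824.2 lbmol/h.
N₂ fed = 824.2 × 79/21 = 3101 lbmol/h.
Fuel reacted = 0.707 × 176 → ξ = 124.4 lbmol/h.
Outlet (n = n₀ + ν ξ):
  C₂H₅OH: 176 − 1(124.4) = 51.57
  O₂: 824.2 − 3(124.4) = 450.9
  N₂: 3101 (inert)
  CO₂: 0 + 2(124.4) = 248.9
  H₂O: 0 + 3(124.4) = 373.3
Dry total = 3852 lbmol/h; y_O₂ (dry) = 450.9 / 3852 = 0.1171.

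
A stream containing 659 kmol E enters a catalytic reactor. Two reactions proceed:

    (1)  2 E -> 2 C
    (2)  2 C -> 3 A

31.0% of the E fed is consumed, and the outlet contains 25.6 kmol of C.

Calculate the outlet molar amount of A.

268 kmol

Conversion of E: E consumed = 2ξ₁ = 0.31 × 659 → ξ₁ = 102.1 kmol.
C balance: n_C = 0 + 2ξ₁ − 2ξ₂ = 25.6 → ξ₂ = (2·102.1 − 25.6)/2 = 89.34 kmol.
Outlet amounts (n = n₀ + Σ ν·ξ):
  E: 659 − 2(102.1) = 454.7
  C: 0 + 2(102.1) − 2(89.34) = 25.6
  A: 0 + 3(89.34) = 268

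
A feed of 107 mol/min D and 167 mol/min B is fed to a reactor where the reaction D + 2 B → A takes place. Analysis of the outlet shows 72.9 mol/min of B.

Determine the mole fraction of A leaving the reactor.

0.262

For B: n = n₀ − 2ξ → 72.9 = 167 − 2ξ, giving ξ = 47.05 mol/min.
Outlet amounts (n = n₀ + ν ξ):
  D: 107 − 1(47.05) = 59.95
  B: 167 − 2(47.05) = 72.9
  A: 0 + 1(47.05) = 47.05
Total out = 179.9 mol/min; y_A = 47.05 / 179.9 = 0.2615.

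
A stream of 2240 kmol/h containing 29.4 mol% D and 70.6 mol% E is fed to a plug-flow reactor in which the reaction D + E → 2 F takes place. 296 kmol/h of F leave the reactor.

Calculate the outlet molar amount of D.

511 kmol/h

For F: n = n₀ + 2ξ → 296 = 0 + 2ξ, giving ξ = 148 kmol/h.
Outlet amounts (n = n₀ + ν ξ):
  D: 658.6 − 1(148) = 510.6
  E: 1581 − 1(148) = 1433
  F: 0 + 2(148) = 296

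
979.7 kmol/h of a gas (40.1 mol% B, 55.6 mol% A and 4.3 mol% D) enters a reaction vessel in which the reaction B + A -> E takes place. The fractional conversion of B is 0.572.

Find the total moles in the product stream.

755 kmol/h

B reacted = 0.572 × 392.9 = 224.7 kmol/h; ν_B = −1, so ξ = 224.7/1 = 224.7 kmol/h.
Outlet amounts (n = n₀ + ν ξ):
  B: 392.9 − 1(224.7) = 168.1
  A: 544.7 − 1(224.7) = 320
  E: 0 + 1(224.7) = 224.7
  D: 42.13 (inert)
Total out = 168.1 + 320 + 224.7 + 42.13 = 755 kmol/h.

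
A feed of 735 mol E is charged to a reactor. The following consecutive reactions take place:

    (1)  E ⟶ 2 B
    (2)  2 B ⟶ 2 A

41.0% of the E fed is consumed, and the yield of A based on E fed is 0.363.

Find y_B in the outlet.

Conversion of E: E consumed = 1ξ₁ = 0.41 × 735 → ξ₁ = 301.3 mol.
Yield of A: 2ξ₂ / 735 = 0.363 → ξ₂ = 133.4 mol.
Outlet amounts (n = n₀ + Σ ν·ξ):
  E: 735 − 1(301.3) = 433.7
  B: 0 + 2(301.3) − 2(133.4) = 335.9
  A: 0 + 2(133.4) = 266.8
Total out = 1036 mol; y_B = 335.9 / 1036 = 0.3241.

0.324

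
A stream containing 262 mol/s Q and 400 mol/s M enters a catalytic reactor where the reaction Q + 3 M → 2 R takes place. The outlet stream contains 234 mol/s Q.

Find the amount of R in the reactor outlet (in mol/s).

56 mol/s

For Q: n = n₀ − 1ξ → 234 = 262 − 1ξ, giving ξ = 28 mol/s.
Outlet amounts (n = n₀ + ν ξ):
  Q: 262 − 1(28) = 234
  M: 400 − 3(28) = 316
  R: 0 + 2(28) = 56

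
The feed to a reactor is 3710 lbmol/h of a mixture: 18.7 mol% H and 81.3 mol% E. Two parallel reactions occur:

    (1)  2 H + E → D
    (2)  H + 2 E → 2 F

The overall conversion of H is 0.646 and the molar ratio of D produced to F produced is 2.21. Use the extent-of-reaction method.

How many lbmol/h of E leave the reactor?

2720 lbmol/h

Conversion of H: H consumed = 0.646 × 693.8 = 448.2 lbmol/h = 2ξ₁ + 1ξ₂.
Selectivity: 1ξ₁ / (2ξ₂) = 2.21 → ξ₁ = 4.42 ξ₂.
Substitute: (2·4.42 + 1) ξ₂ = 448.2 → ξ₂ = 45.55 lbmol/h, ξ₁ = 201.3 lbmol/h.
Outlet amounts (n = n₀ + Σ ν·ξ):
  H: 693.8 − 2(201.3) − 1(45.55) = 245.6
  E: 3016 − 1(201.3) − 2(45.55) = 2724
  D: 0 + 1(201.3) = 201.3
  F: 0 + 2(45.55) = 91.09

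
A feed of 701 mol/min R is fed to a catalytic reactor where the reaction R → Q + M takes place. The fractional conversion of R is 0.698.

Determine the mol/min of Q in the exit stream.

489 mol/min

R reacted = 0.698 × 701 = 489.3 mol/min; ν_R = −1, so ξ = 489.3/1 = 489.3 mol/min.
Outlet amounts (n = n₀ + ν ξ):
  R: 701 − 1(489.3) = 211.7
  Q: 0 + 1(489.3) = 489.3
  M: 0 + 1(489.3) = 489.3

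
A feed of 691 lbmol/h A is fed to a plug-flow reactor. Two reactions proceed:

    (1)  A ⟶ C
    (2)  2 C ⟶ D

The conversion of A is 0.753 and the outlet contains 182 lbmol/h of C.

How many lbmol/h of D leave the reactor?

Conversion of A: A consumed = 1ξ₁ = 0.753 × 691 → ξ₁ = 520.3 lbmol/h.
C balance: n_C = 0 + 1ξ₁ − 2ξ₂ = 182 → ξ₂ = (1·520.3 − 182)/2 = 169.2 lbmol/h.
Outlet amounts (n = n₀ + Σ ν·ξ):
  A: 691 − 1(520.3) = 170.7
  C: 0 + 1(520.3) − 2(169.2) = 182
  D: 0 + 1(169.2) = 169.2

169 lbmol/h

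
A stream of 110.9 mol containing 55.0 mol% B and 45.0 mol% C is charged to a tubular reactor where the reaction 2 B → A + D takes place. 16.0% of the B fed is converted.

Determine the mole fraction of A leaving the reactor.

0.044

B reacted = 0.16 × 60.99 = 9.759 mol; ν_B = −2, so ξ = 9.759/2 = 4.88 mol.
Outlet amounts (n = n₀ + ν ξ):
  B: 60.99 − 2(4.88) = 51.24
  A: 0 + 1(4.88) = 4.88
  D: 0 + 1(4.88) = 4.88
  C: 49.91 (inert)
Total out = 110.9 mol; y_A = 4.88 / 110.9 = 0.044.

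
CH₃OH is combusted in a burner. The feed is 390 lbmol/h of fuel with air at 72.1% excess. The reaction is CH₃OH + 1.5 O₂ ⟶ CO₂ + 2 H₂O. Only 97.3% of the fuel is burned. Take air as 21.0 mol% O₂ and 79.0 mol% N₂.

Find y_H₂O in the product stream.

Stoichiometric O₂ = 1.5 × 390 = 585 lbmol/h; O₂ fed = 585 × 1.721 = 1007 lbmol/h.
N₂ fed = 1007 × 79/21 = 3787 lbmol/h.
Fuel reacted = 0.973 × 390 → ξ = 379.5 lbmol/h.
Outlet (n = n₀ + ν ξ):
  CH₃OH: 390 − 1(379.5) = 10.53
  O₂: 1007 − 1.5(379.5) = 437.6
  N₂: 3787 (inert)
  CO₂: 0 + 1(379.5) = 379.5
  H₂O: 0 + 2(379.5) = 758.9
Total out = 5374 lbmol/h; y_H₂O = 758.9 / 5374 = 0.1412.

0.141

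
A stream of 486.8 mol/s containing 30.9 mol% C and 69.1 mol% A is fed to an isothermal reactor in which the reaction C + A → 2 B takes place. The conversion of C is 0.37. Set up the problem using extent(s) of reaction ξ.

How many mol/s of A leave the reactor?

C reacted = 0.37 × 150.4 = 55.66 mol/s; ν_C = −1, so ξ = 55.66/1 = 55.66 mol/s.
Outlet amounts (n = n₀ + ν ξ):
  C: 150.4 − 1(55.66) = 94.77
  A: 336.4 − 1(55.66) = 280.7
  B: 0 + 2(55.66) = 111.3

281 mol/s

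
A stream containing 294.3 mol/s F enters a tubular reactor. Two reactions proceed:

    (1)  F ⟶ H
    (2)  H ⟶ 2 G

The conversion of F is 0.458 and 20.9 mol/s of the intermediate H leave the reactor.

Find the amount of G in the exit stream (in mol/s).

Conversion of F: F consumed = 1ξ₁ = 0.458 × 294.3 → ξ₁ = 134.8 mol/s.
H balance: n_H = 0 + 1ξ₁ − 1ξ₂ = 20.9 → ξ₂ = (1·134.8 − 20.9)/1 = 113.9 mol/s.
Outlet amounts (n = n₀ + Σ ν·ξ):
  F: 294.3 − 1(134.8) = 159.5
  H: 0 + 1(134.8) − 1(113.9) = 20.9
  G: 0 + 2(113.9) = 227.8

228 mol/s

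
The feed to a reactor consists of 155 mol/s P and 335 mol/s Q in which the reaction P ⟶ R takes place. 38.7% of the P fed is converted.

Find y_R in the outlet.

P reacted = 0.387 × 155 = 59.98 mol/s; ν_P = −1, so ξ = 59.98/1 = 59.98 mol/s.
Outlet amounts (n = n₀ + ν ξ):
  P: 155 − 1(59.98) = 95.02
  R: 0 + 1(59.98) = 59.98
  Q: 335 (inert)
Total out = 490 mol/s; y_R = 59.98 / 490 = 0.1224.

0.122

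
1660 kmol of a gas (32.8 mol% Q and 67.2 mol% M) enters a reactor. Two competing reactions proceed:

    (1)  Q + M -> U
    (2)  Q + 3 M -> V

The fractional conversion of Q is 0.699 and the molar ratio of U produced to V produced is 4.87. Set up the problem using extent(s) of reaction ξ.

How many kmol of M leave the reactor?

605 kmol

Conversion of Q: Q consumed = 0.699 × 544.5 = 380.6 kmol = 1ξ₁ + 1ξ₂.
Selectivity: 1ξ₁ / (1ξ₂) = 4.87 → ξ₁ = 4.87 ξ₂.
Substitute: (1·4.87 + 1) ξ₂ = 380.6 → ξ₂ = 64.84 kmol, ξ₁ = 315.8 kmol.
Outlet amounts (n = n₀ + Σ ν·ξ):
  Q: 544.5 − 1(315.8) − 1(64.84) = 163.9
  M: 1116 − 1(315.8) − 3(64.84) = 605.3
  U: 0 + 1(315.8) = 315.8
  V: 0 + 1(64.84) = 64.84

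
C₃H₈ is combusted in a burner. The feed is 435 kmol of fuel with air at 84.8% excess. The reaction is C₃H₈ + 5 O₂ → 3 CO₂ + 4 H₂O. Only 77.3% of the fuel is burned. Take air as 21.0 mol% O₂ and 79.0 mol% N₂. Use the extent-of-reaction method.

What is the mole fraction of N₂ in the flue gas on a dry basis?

Stoichiometric O₂ = 5 × 435 = 2175 kmol; O₂ fed = 2175 × 1.848 = 4019 kmol.
N₂ fed = 4019 × 79/21 = 15120 kmol.
Fuel reacted = 0.773 × 435 → ξ = 336.3 kmol.
Outlet (n = n₀ + ν ξ):
  C₃H₈: 435 − 1(336.3) = 98.75
  O₂: 4019 − 5(336.3) = 2338
  N₂: 15120 (inert)
  CO₂: 0 + 3(336.3) = 1009
  H₂O: 0 + 4(336.3) = 1345
Dry total = 18570 kmol; y_N₂ (dry) = 15120 / 18570 = 0.8144.

0.814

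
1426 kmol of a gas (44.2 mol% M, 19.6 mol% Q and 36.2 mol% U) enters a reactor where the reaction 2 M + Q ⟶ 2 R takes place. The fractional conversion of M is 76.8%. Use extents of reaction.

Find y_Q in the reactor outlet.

M reacted = 0.768 × 630.3 = 484.1 kmol; ν_M = −2, so ξ = 484.1/2 = 242 kmol.
Outlet amounts (n = n₀ + ν ξ):
  M: 630.3 − 2(242) = 146.2
  Q: 279.5 − 1(242) = 37.46
  R: 0 + 2(242) = 484.1
  U: 516.2 (inert)
Total out = 1184 kmol; y_Q = 37.46 / 1184 = 0.03164.

0.0316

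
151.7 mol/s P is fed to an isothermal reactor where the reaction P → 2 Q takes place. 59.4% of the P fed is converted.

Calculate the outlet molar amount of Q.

180 mol/s

P reacted = 0.594 × 151.7 = 90.11 mol/s; ν_P = −1, so ξ = 90.11/1 = 90.11 mol/s.
Outlet amounts (n = n₀ + ν ξ):
  P: 151.7 − 1(90.11) = 61.59
  Q: 0 + 2(90.11) = 180.2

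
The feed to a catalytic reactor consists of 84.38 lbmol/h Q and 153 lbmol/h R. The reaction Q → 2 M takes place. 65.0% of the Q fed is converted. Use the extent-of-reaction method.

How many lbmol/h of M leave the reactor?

110 lbmol/h

Q reacted = 0.65 × 84.38 = 54.85 lbmol/h; ν_Q = −1, so ξ = 54.85/1 = 54.85 lbmol/h.
Outlet amounts (n = n₀ + ν ξ):
  Q: 84.38 − 1(54.85) = 29.53
  M: 0 + 2(54.85) = 109.7
  R: 153 (inert)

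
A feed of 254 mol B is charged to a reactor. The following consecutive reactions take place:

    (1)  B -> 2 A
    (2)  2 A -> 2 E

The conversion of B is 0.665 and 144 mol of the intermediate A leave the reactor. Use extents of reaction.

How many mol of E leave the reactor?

194 mol

Conversion of B: B consumed = 1ξ₁ = 0.665 × 254 → ξ₁ = 168.9 mol.
A balance: n_A = 0 + 2ξ₁ − 2ξ₂ = 144 → ξ₂ = (2·168.9 − 144)/2 = 96.91 mol.
Outlet amounts (n = n₀ + Σ ν·ξ):
  B: 254 − 1(168.9) = 85.09
  A: 0 + 2(168.9) − 2(96.91) = 144
  E: 0 + 2(96.91) = 193.8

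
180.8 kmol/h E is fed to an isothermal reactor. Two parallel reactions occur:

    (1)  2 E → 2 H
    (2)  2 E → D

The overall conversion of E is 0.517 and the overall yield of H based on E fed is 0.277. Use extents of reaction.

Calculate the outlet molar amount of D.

Yield of H: 2ξ₁ / 180.8 = 0.277 → ξ₁ = 25.04 kmol/h.
Conversion of E: 2ξ₁ + 2ξ₂ = 0.517 × 180.8 = 93.47 → ξ₂ = 21.7 kmol/h.
Outlet amounts (n = n₀ + Σ ν·ξ):
  E: 180.8 − 2(25.04) − 2(21.7) = 87.33
  H: 0 + 2(25.04) = 50.08
  D: 0 + 1(21.7) = 21.7

21.7 kmol/h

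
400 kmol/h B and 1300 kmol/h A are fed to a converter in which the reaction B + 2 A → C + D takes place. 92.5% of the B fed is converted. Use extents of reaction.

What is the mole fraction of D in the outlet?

B reacted = 0.925 × 400 = 370 kmol/h; ν_B = −1, so ξ = 370/1 = 370 kmol/h.
Outlet amounts (n = n₀ + ν ξ):
  B: 400 − 1(370) = 30
  A: 1300 − 2(370) = 560
  C: 0 + 1(370) = 370
  D: 0 + 1(370) = 370
Total out = 1330 kmol/h; y_D = 370 / 1330 = 0.2782.

0.278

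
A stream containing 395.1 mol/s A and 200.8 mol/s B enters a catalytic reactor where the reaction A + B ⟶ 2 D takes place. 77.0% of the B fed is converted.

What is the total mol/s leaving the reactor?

596 mol/s

B reacted = 0.77 × 200.8 = 154.6 mol/s; ν_B = −1, so ξ = 154.6/1 = 154.6 mol/s.
Outlet amounts (n = n₀ + ν ξ):
  A: 395.1 − 1(154.6) = 240.5
  B: 200.8 − 1(154.6) = 46.18
  D: 0 + 2(154.6) = 309.2
Total out = 240.5 + 46.18 + 309.2 = 595.9 mol/s.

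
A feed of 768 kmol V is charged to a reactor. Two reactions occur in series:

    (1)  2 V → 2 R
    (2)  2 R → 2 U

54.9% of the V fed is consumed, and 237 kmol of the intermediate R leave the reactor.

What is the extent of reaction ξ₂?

ξ₂ = 92.3 kmol

Conversion of V: V consumed = 2ξ₁ = 0.549 × 768 → ξ₁ = 210.8 kmol.
R balance: n_R = 0 + 2ξ₁ − 2ξ₂ = 237 → ξ₂ = (2·210.8 − 237)/2 = 92.32 kmol.
Outlet amounts (n = n₀ + Σ ν·ξ):
  V: 768 − 2(210.8) = 346.4
  R: 0 + 2(210.8) − 2(92.32) = 237
  U: 0 + 2(92.32) = 184.6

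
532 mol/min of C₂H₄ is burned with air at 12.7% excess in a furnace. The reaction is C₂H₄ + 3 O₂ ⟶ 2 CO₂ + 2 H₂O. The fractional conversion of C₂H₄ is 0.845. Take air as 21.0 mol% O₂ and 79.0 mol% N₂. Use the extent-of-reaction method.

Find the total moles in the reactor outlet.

9100 mol/min

Stoichiometric O₂ = 3 × 532 = 1596 mol/min; O₂ fed = 1596 × 1.127 = 1799 mol/min.
N₂ fed = 1799 × 79/21 = 6767 mol/min.
Fuel reacted = 0.845 × 532 → ξ = 449.5 mol/min.
Outlet (n = n₀ + ν ξ):
  C₂H₄: 532 − 1(449.5) = 82.46
  O₂: 1799 − 3(449.5) = 450.1
  N₂: 6767 (inert)
  CO₂: 0 + 2(449.5) = 899.1
  H₂O: 0 + 2(449.5) = 899.1
Total out = 82.46 + 450.1 + 6767 + 899.1 + 899.1 = 9097 mol/min.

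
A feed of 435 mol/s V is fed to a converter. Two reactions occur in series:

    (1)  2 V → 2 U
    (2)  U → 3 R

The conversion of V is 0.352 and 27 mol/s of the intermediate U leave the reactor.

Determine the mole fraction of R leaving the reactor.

Conversion of V: V consumed = 2ξ₁ = 0.352 × 435 → ξ₁ = 76.56 mol/s.
U balance: n_U = 0 + 2ξ₁ − 1ξ₂ = 27 → ξ₂ = (2·76.56 − 27)/1 = 126.1 mol/s.
Outlet amounts (n = n₀ + Σ ν·ξ):
  V: 435 − 2(76.56) = 281.9
  U: 0 + 2(76.56) − 1(126.1) = 27
  R: 0 + 3(126.1) = 378.4
Total out = 687.2 mol/s; y_R = 378.4 / 687.2 = 0.5506.

0.551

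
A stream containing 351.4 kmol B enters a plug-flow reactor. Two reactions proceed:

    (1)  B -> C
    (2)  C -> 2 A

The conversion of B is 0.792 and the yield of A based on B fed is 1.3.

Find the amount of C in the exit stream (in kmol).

49.9 kmol

Conversion of B: B consumed = 1ξ₁ = 0.792 × 351.4 → ξ₁ = 278.3 kmol.
Yield of A: 2ξ₂ / 351.4 = 1.3 → ξ₂ = 228.4 kmol.
Outlet amounts (n = n₀ + Σ ν·ξ):
  B: 351.4 − 1(278.3) = 73.09
  C: 0 + 1(278.3) − 1(228.4) = 49.9
  A: 0 + 2(228.4) = 456.8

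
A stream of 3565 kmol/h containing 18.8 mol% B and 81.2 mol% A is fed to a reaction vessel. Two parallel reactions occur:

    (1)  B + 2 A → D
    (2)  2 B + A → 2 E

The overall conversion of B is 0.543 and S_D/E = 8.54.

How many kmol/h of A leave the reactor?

2220 kmol/h

Conversion of B: B consumed = 0.543 × 670.2 = 363.9 kmol/h = 1ξ₁ + 2ξ₂.
Selectivity: 1ξ₁ / (2ξ₂) = 8.54 → ξ₁ = 17.08 ξ₂.
Substitute: (1·17.08 + 2) ξ₂ = 363.9 → ξ₂ = 19.07 kmol/h, ξ₁ = 325.8 kmol/h.
Outlet amounts (n = n₀ + Σ ν·ξ):
  B: 670.2 − 1(325.8) − 2(19.07) = 306.3
  A: 2895 − 2(325.8) − 1(19.07) = 2224
  D: 0 + 1(325.8) = 325.8
  E: 0 + 2(19.07) = 38.15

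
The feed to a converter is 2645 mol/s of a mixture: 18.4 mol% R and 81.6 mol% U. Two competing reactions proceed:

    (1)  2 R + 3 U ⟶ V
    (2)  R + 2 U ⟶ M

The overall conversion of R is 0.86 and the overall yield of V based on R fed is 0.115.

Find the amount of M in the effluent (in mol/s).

307 mol/s

Yield of V: 1ξ₁ / 486.7 = 0.115 → ξ₁ = 55.97 mol/s.
Conversion of R: 2ξ₁ + 1ξ₂ = 0.86 × 486.7 = 418.5 → ξ₂ = 306.6 mol/s.
Outlet amounts (n = n₀ + Σ ν·ξ):
  R: 486.7 − 2(55.97) − 1(306.6) = 68.14
  U: 2158 − 3(55.97) − 2(306.6) = 1377
  V: 0 + 1(55.97) = 55.97
  M: 0 + 1(306.6) = 306.6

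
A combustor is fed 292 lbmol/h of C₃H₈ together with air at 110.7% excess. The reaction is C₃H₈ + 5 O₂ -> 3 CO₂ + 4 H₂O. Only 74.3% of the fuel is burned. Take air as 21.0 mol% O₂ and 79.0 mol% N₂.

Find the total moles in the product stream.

15200 lbmol/h

Stoichiometric O₂ = 5 × 292 = 1460 lbmol/h; O₂ fed = 1460 × 2.107 = 3076 lbmol/h.
N₂ fed = 3076 × 79/21 = 11570 lbmol/h.
Fuel reacted = 0.743 × 292 → ξ = 217 lbmol/h.
Outlet (n = n₀ + ν ξ):
  C₃H₈: 292 − 1(217) = 75.04
  O₂: 3076 − 5(217) = 1991
  N₂: 11570 (inert)
  CO₂: 0 + 3(217) = 650.9
  H₂O: 0 + 4(217) = 867.8
Total out = 75.04 + 1991 + 11570 + 650.9 + 867.8 = 15160 lbmol/h.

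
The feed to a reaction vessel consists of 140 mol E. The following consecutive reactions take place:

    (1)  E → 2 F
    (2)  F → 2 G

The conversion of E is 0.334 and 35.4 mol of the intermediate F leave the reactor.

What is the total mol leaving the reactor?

245 mol

Conversion of E: E consumed = 1ξ₁ = 0.334 × 140 → ξ₁ = 46.76 mol.
F balance: n_F = 0 + 2ξ₁ − 1ξ₂ = 35.4 → ξ₂ = (2·46.76 − 35.4)/1 = 58.12 mol.
Outlet amounts (n = n₀ + Σ ν·ξ):
  E: 140 − 1(46.76) = 93.24
  F: 0 + 2(46.76) − 1(58.12) = 35.4
  G: 0 + 2(58.12) = 116.2
Total out = 93.24 + 35.4 + 116.2 = 244.9 mol.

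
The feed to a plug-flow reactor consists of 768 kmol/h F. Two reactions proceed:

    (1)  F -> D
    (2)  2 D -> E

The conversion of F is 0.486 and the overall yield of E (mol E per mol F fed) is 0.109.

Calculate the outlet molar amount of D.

Conversion of F: F consumed = 1ξ₁ = 0.486 × 768 → ξ₁ = 373.2 kmol/h.
Yield of E: 1ξ₂ / 768 = 0.109 → ξ₂ = 83.71 kmol/h.
Outlet amounts (n = n₀ + Σ ν·ξ):
  F: 768 − 1(373.2) = 394.8
  D: 0 + 1(373.2) − 2(83.71) = 205.8
  E: 0 + 1(83.71) = 83.71

206 kmol/h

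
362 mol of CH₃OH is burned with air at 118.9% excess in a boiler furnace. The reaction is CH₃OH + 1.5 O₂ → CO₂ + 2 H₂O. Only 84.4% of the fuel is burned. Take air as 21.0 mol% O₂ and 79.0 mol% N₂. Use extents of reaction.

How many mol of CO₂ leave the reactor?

306 mol

Stoichiometric O₂ = 1.5 × 362 = 543 mol; O₂ fed = 543 × 2.189 = 1189 mol.
N₂ fed = 1189 × 79/21 = 4472 mol.
Fuel reacted = 0.844 × 362 → ξ = 305.5 mol.
Outlet (n = n₀ + ν ξ):
  CH₃OH: 362 − 1(305.5) = 56.47
  O₂: 1189 − 1.5(305.5) = 730.3
  N₂: 4472 (inert)
  CO₂: 0 + 1(305.5) = 305.5
  H₂O: 0 + 2(305.5) = 611.1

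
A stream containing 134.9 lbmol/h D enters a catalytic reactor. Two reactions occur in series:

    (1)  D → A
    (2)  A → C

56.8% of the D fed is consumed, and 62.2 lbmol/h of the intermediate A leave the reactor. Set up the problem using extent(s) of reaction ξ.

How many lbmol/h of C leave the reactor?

14.4 lbmol/h

Conversion of D: D consumed = 1ξ₁ = 0.568 × 134.9 → ξ₁ = 76.62 lbmol/h.
A balance: n_A = 0 + 1ξ₁ − 1ξ₂ = 62.2 → ξ₂ = (1·76.62 − 62.2)/1 = 14.42 lbmol/h.
Outlet amounts (n = n₀ + Σ ν·ξ):
  D: 134.9 − 1(76.62) = 58.28
  A: 0 + 1(76.62) − 1(14.42) = 62.2
  C: 0 + 1(14.42) = 14.42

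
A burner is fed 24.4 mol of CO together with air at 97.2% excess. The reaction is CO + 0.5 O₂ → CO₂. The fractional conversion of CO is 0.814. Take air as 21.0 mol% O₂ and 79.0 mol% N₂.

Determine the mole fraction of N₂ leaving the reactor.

Stoichiometric O₂ = 0.5 × 24.4 = 12.2 mol; O₂ fed = 12.2 × 1.972 = 24.06 mol.
N₂ fed = 24.06 × 79/21 = 90.51 mol.
Fuel reacted = 0.814 × 24.4 → ξ = 19.86 mol.
Outlet (n = n₀ + ν ξ):
  CO: 24.4 − 1(19.86) = 4.538
  O₂: 24.06 − 0.5(19.86) = 14.13
  N₂: 90.51 (inert)
  CO₂: 0 + 1(19.86) = 19.86
Total out = 129 mol; y_N₂ = 90.51 / 129 = 0.7014.

0.701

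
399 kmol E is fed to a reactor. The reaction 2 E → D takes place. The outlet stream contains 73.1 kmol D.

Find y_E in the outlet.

0.776

For D: n = n₀ + 1ξ → 73.1 = 0 + 1ξ, giving ξ = 73.1 kmol.
Outlet amounts (n = n₀ + ν ξ):
  E: 399 − 2(73.1) = 252.8
  D: 0 + 1(73.1) = 73.1
Total out = 325.9 kmol; y_E = 252.8 / 325.9 = 0.7757.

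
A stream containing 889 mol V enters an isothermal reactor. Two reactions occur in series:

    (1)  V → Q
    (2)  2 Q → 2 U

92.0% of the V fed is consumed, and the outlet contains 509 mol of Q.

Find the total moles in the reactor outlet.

889 mol

Conversion of V: V consumed = 1ξ₁ = 0.92 × 889 → ξ₁ = 817.9 mol.
Q balance: n_Q = 0 + 1ξ₁ − 2ξ₂ = 509 → ξ₂ = (1·817.9 − 509)/2 = 154.4 mol.
Outlet amounts (n = n₀ + Σ ν·ξ):
  V: 889 − 1(817.9) = 71.12
  Q: 0 + 1(817.9) − 2(154.4) = 509
  U: 0 + 2(154.4) = 308.9
Total out = 71.12 + 509 + 308.9 = 889 mol.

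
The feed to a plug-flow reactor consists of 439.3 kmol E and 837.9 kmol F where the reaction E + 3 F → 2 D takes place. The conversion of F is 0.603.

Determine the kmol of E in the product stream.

271 kmol

F reacted = 0.603 × 837.9 = 505.3 kmol; ν_F = −3, so ξ = 505.3/3 = 168.4 kmol.
Outlet amounts (n = n₀ + ν ξ):
  E: 439.3 − 1(168.4) = 270.9
  F: 837.9 − 3(168.4) = 332.6
  D: 0 + 2(168.4) = 336.8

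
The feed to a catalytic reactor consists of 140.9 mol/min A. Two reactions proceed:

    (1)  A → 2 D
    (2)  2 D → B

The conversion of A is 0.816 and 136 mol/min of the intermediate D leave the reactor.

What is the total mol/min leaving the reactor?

Conversion of A: A consumed = 1ξ₁ = 0.816 × 140.9 → ξ₁ = 115 mol/min.
D balance: n_D = 0 + 2ξ₁ − 2ξ₂ = 136 → ξ₂ = (2·115 − 136)/2 = 46.97 mol/min.
Outlet amounts (n = n₀ + Σ ν·ξ):
  A: 140.9 − 1(115) = 25.93
  D: 0 + 2(115) − 2(46.97) = 136
  B: 0 + 1(46.97) = 46.97
Total out = 25.93 + 136 + 46.97 = 208.9 mol/min.

209 mol/min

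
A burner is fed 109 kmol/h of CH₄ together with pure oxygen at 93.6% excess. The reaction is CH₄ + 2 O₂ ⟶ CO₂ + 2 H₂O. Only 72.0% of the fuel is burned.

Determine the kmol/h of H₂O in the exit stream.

157 kmol/h

Stoichiometric O₂ = 2 × 109 = 218 kmol/h; O₂ fed = 218 × 1.936 = 422 kmol/h.
Fuel reacted = 0.72 × 109 → ξ = 78.48 kmol/h.
Outlet (n = n₀ + ν ξ):
  CH₄: 109 − 1(78.48) = 30.52
  O₂: 422 − 2(78.48) = 265.1
  CO₂: 0 + 1(78.48) = 78.48
  H₂O: 0 + 2(78.48) = 157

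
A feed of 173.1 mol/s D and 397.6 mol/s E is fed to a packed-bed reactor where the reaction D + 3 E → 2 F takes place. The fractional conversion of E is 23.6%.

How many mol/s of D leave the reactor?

E reacted = 0.236 × 397.6 = 93.83 mol/s; ν_E = −3, so ξ = 93.83/3 = 31.28 mol/s.
Outlet amounts (n = n₀ + ν ξ):
  D: 173.1 − 1(31.28) = 141.8
  E: 397.6 − 3(31.28) = 303.8
  F: 0 + 2(31.28) = 62.56

142 mol/s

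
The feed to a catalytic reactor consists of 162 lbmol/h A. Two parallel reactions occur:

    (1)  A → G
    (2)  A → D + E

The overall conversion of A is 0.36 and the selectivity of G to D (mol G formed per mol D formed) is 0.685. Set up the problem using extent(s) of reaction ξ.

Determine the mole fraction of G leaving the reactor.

Conversion of A: A consumed = 0.36 × 162 = 58.32 lbmol/h = 1ξ₁ + 1ξ₂.
Selectivity: 1ξ₁ / (1ξ₂) = 0.685 → ξ₁ = 0.685 ξ₂.
Substitute: (1·0.685 + 1) ξ₂ = 58.32 → ξ₂ = 34.61 lbmol/h, ξ₁ = 23.71 lbmol/h.
Outlet amounts (n = n₀ + Σ ν·ξ):
  A: 162 − 1(23.71) − 1(34.61) = 103.7
  G: 0 + 1(23.71) = 23.71
  D: 0 + 1(34.61) = 34.61
  E: 0 + 1(34.61) = 34.61
Total out = 196.6 lbmol/h; y_G = 23.71 / 196.6 = 0.1206.

0.121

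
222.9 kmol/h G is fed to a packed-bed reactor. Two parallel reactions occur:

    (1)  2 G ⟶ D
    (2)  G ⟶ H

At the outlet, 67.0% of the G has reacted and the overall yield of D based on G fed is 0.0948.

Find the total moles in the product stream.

202 kmol/h

Yield of D: 1ξ₁ / 222.9 = 0.0948 → ξ₁ = 21.13 kmol/h.
Conversion of G: 2ξ₁ + 1ξ₂ = 0.67 × 222.9 = 149.3 → ξ₂ = 107.1 kmol/h.
Outlet amounts (n = n₀ + Σ ν·ξ):
  G: 222.9 − 2(21.13) − 1(107.1) = 73.56
  D: 0 + 1(21.13) = 21.13
  H: 0 + 1(107.1) = 107.1
Total out = 73.56 + 21.13 + 107.1 = 201.8 kmol/h.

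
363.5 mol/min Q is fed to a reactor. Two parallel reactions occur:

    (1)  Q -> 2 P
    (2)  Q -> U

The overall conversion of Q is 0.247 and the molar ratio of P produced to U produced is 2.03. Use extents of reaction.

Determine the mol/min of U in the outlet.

Conversion of Q: Q consumed = 0.247 × 363.5 = 89.78 mol/min = 1ξ₁ + 1ξ₂.
Selectivity: 2ξ₁ / (1ξ₂) = 2.03 → ξ₁ = 1.015 ξ₂.
Substitute: (1·1.015 + 1) ξ₂ = 89.78 → ξ₂ = 44.56 mol/min, ξ₁ = 45.23 mol/min.
Outlet amounts (n = n₀ + Σ ν·ξ):
  Q: 363.5 − 1(45.23) − 1(44.56) = 273.7
  P: 0 + 2(45.23) = 90.45
  U: 0 + 1(44.56) = 44.56

44.6 mol/min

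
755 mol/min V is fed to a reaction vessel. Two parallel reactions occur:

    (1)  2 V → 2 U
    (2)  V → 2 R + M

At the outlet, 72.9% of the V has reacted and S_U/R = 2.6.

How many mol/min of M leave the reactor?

88.8 mol/min

Conversion of V: V consumed = 0.729 × 755 = 550.4 mol/min = 2ξ₁ + 1ξ₂.
Selectivity: 2ξ₁ / (2ξ₂) = 2.6 → ξ₁ = 2.6 ξ₂.
Substitute: (2·2.6 + 1) ξ₂ = 550.4 → ξ₂ = 88.77 mol/min, ξ₁ = 230.8 mol/min.
Outlet amounts (n = n₀ + Σ ν·ξ):
  V: 755 − 2(230.8) − 1(88.77) = 204.6
  U: 0 + 2(230.8) = 461.6
  R: 0 + 2(88.77) = 177.5
  M: 0 + 1(88.77) = 88.77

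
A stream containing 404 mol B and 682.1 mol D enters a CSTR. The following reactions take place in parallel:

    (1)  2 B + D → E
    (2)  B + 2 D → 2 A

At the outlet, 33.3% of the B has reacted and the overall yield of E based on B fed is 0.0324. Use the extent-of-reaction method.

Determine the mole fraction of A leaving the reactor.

Yield of E: 1ξ₁ / 404 = 0.0324 → ξ₁ = 13.09 mol.
Conversion of B: 2ξ₁ + 1ξ₂ = 0.333 × 404 = 134.5 → ξ₂ = 108.4 mol.
Outlet amounts (n = n₀ + Σ ν·ξ):
  B: 404 − 2(13.09) − 1(108.4) = 269.5
  D: 682.1 − 1(13.09) − 2(108.4) = 452.3
  E: 0 + 1(13.09) = 13.09
  A: 0 + 2(108.4) = 216.7
Total out = 951.6 mol; y_A = 216.7 / 951.6 = 0.2277.

0.228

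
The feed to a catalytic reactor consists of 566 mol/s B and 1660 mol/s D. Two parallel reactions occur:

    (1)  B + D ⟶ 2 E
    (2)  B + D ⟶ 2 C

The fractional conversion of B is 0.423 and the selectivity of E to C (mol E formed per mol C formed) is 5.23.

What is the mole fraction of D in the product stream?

0.638

Conversion of B: B consumed = 0.423 × 566 = 239.4 mol/s = 1ξ₁ + 1ξ₂.
Selectivity: 2ξ₁ / (2ξ₂) = 5.23 → ξ₁ = 5.23 ξ₂.
Substitute: (1·5.23 + 1) ξ₂ = 239.4 → ξ₂ = 38.43 mol/s, ξ₁ = 201 mol/s.
Outlet amounts (n = n₀ + Σ ν·ξ):
  B: 566 − 1(201) − 1(38.43) = 326.6
  D: 1660 − 1(201) − 1(38.43) = 1421
  E: 0 + 2(201) = 402
  C: 0 + 2(38.43) = 76.86
Total out = 2226 mol/s; y_D = 1421 / 2226 = 0.6382.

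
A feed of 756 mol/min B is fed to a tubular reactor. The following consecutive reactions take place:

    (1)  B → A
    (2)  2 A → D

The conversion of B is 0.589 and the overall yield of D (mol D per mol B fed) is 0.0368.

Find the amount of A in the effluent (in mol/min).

Conversion of B: B consumed = 1ξ₁ = 0.589 × 756 → ξ₁ = 445.3 mol/min.
Yield of D: 1ξ₂ / 756 = 0.0368 → ξ₂ = 27.82 mol/min.
Outlet amounts (n = n₀ + Σ ν·ξ):
  B: 756 − 1(445.3) = 310.7
  A: 0 + 1(445.3) − 2(27.82) = 389.6
  D: 0 + 1(27.82) = 27.82

390 mol/min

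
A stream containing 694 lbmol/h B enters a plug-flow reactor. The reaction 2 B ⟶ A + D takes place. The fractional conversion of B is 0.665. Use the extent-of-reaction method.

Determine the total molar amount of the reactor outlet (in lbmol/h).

694 lbmol/h

B reacted = 0.665 × 694 = 461.5 lbmol/h; ν_B = −2, so ξ = 461.5/2 = 230.8 lbmol/h.
Outlet amounts (n = n₀ + ν ξ):
  B: 694 − 2(230.8) = 232.5
  A: 0 + 1(230.8) = 230.8
  D: 0 + 1(230.8) = 230.8
Total out = 232.5 + 230.8 + 230.8 = 694 lbmol/h.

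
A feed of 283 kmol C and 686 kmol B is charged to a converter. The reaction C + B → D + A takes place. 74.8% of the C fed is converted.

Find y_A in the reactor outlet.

C reacted = 0.748 × 283 = 211.7 kmol; ν_C = −1, so ξ = 211.7/1 = 211.7 kmol.
Outlet amounts (n = n₀ + ν ξ):
  C: 283 − 1(211.7) = 71.32
  B: 686 − 1(211.7) = 474.3
  D: 0 + 1(211.7) = 211.7
  A: 0 + 1(211.7) = 211.7
Total out = 969 kmol; y_A = 211.7 / 969 = 0.2185.

0.218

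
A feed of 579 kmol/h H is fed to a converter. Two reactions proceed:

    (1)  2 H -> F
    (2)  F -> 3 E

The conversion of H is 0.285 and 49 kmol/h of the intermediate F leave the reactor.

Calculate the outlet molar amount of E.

101 kmol/h

Conversion of H: H consumed = 2ξ₁ = 0.285 × 579 → ξ₁ = 82.51 kmol/h.
F balance: n_F = 0 + 1ξ₁ − 1ξ₂ = 49 → ξ₂ = (1·82.51 − 49)/1 = 33.51 kmol/h.
Outlet amounts (n = n₀ + Σ ν·ξ):
  H: 579 − 2(82.51) = 414
  F: 0 + 1(82.51) − 1(33.51) = 49
  E: 0 + 3(33.51) = 100.5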